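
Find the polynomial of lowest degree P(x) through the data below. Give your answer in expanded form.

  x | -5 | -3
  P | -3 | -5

Build the Lagrange basis polynomials:
L_0(x) = (x + 3) / [-2] = -(1/2)x - 3/2
L_1(x) = (x + 5) / [2] = (1/2)x + 5/2
P(x) = (-3)·L_0 + (-5)·L_1
  (-3)·L_0(x) = (3/2)x + 9/2
  (-5)·L_1(x) = -(5/2)x - 25/2
Adding term by term: -x - 8

P(x) = -x - 8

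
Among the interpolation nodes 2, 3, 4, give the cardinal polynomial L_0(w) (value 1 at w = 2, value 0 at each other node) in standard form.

L_0(w) = (1/2)w^2 - (7/2)w + 6

L_0(w) = (w - 3)(w - 4) / [(-1)·(-2)]
       = (w^2 - 7w + 12) / (2)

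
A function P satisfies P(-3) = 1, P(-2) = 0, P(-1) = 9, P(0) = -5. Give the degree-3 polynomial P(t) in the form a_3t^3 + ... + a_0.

P(t) = -(11/2)t^3 - 28t^2 - (73/2)t - 5

Build the Lagrange basis polynomials:
L_0(t) = (t + 2)(t + 1)t / [-6] = -(1/6)t^3 - (1/2)t^2 - (1/3)t
L_1(t) = (t + 3)(t + 1)t / [2] = (1/2)t^3 + 2t^2 + (3/2)t
L_2(t) = (t + 3)(t + 2)t / [-2] = -(1/2)t^3 - (5/2)t^2 - 3t
L_3(t) = (t + 3)(t + 2)(t + 1) / [6] = (1/6)t^3 + t^2 + (11/6)t + 1
P(t) = 1·L_0 + 0·L_1 + 9·L_2 + (-5)·L_3
  1·L_0(t) = -(1/6)t^3 - (1/2)t^2 - (1/3)t
  0·L_1(t) = 0
  9·L_2(t) = -(9/2)t^3 - (45/2)t^2 - 27t
  (-5)·L_3(t) = -(5/6)t^3 - 5t^2 - (55/6)t - 5
Adding term by term: -(11/2)t^3 - 28t^2 - (73/2)t - 5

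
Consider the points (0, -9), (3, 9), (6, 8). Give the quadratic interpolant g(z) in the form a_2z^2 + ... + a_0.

L_0(z) = (z - 3)(z - 6) / [18] = (1/18)z^2 - (1/2)z + 1
L_1(z) = z(z - 6) / [-9] = -(1/9)z^2 + (2/3)z
L_2(z) = z(z - 3) / [18] = (1/18)z^2 - (1/6)z
g(z) = (-9)·L_0 + 9·L_1 + 8·L_2
  (-9)·L_0(z) = -(1/2)z^2 + (9/2)z - 9
  9·L_1(z) = -z^2 + 6z
  8·L_2(z) = (4/9)z^2 - (4/3)z
Adding term by term: -(19/18)z^2 + (55/6)z - 9

g(z) = -(19/18)z^2 + (55/6)z - 9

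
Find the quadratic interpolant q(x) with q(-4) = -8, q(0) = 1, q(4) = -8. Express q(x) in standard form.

q(x) = -(9/16)x^2 + 1

L_0(x) = x(x - 4) / [32] = (1/32)x^2 - (1/8)x
L_1(x) = (x + 4)(x - 4) / [-16] = -(1/16)x^2 + 1
L_2(x) = (x + 4)x / [32] = (1/32)x^2 + (1/8)x
q(x) = (-8)·L_0 + 1·L_1 + (-8)·L_2
  (-8)·L_0(x) = -(1/4)x^2 + x
  1·L_1(x) = -(1/16)x^2 + 1
  (-8)·L_2(x) = -(1/4)x^2 - x
Adding term by term: -(9/16)x^2 + 1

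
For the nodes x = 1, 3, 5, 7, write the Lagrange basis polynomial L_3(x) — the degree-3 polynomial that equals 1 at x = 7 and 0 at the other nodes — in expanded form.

L_3(x) = (x - 1)(x - 3)(x - 5) / [(6)·(4)·(2)]
       = (x^3 - 9x^2 + 23x - 15) / (48)

L_3(x) = (1/48)x^3 - (3/16)x^2 + (23/48)x - 5/16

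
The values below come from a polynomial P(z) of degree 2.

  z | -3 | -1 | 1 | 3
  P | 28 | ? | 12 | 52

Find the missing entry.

4

The 3 known values determine P uniquely (degree ≤ 2).
L_0(-1) = (-2)·(-4)/[(-4)·(-6)] = 1/3
L_1(-1) = (2)·(-4)/[(4)·(-2)] = 1
L_2(-1) = (2)·(-2)/[(6)·(2)] = -1/3
Sum: 28·(1/3) + 12·(1) + 52·(-1/3) = 4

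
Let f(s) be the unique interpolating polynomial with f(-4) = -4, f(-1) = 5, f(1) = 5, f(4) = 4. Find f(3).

59/15

Evaluate each Lagrange basis at s = 3:
L_0(3) = (4)·(2)·(-1)/[(-3)·(-5)·(-8)] = 1/15
L_1(3) = (7)·(2)·(-1)/[(3)·(-2)·(-5)] = -7/15
L_2(3) = (7)·(4)·(-1)/[(5)·(2)·(-3)] = 14/15
L_3(3) = (7)·(4)·(2)/[(8)·(5)·(3)] = 7/15
Sum: (-4)·(1/15) + 5·(-7/15) + 5·(14/15) + 4·(7/15) = 59/15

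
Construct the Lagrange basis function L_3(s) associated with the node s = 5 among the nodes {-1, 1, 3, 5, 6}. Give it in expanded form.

L_3(s) = (s + 1)(s - 1)(s - 3)(s - 6) / [(6)·(4)·(2)·(-1)]
       = (s^4 - 9s^3 + 17s^2 + 9s - 18) / (-48)

L_3(s) = -(1/48)s^4 + (3/16)s^3 - (17/48)s^2 - (3/16)s + 3/8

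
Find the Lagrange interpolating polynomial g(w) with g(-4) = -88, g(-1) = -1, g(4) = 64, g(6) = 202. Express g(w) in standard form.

L_0(w) = (w + 1)(w - 4)(w - 6) / [-240] = -(1/240)w^3 + (3/80)w^2 - (7/120)w - 1/10
L_1(w) = (w + 4)(w - 4)(w - 6) / [105] = (1/105)w^3 - (2/35)w^2 - (16/105)w + 32/35
L_2(w) = (w + 4)(w + 1)(w - 6) / [-80] = -(1/80)w^3 + (1/80)w^2 + (13/40)w + 3/10
L_3(w) = (w + 4)(w + 1)(w - 4) / [140] = (1/140)w^3 + (1/140)w^2 - (4/35)w - 4/35
g(w) = (-88)·L_0 + (-1)·L_1 + 64·L_2 + 202·L_3
  (-88)·L_0(w) = (11/30)w^3 - (33/10)w^2 + (77/15)w + 44/5
  (-1)·L_1(w) = -(1/105)w^3 + (2/35)w^2 + (16/105)w - 32/35
  64·L_2(w) = -(4/5)w^3 + (4/5)w^2 + (104/5)w + 96/5
  202·L_3(w) = (101/70)w^3 + (101/70)w^2 - (808/35)w - 808/35
Adding term by term: w^3 - w^2 + 3w + 4

g(w) = w^3 - w^2 + 3w + 4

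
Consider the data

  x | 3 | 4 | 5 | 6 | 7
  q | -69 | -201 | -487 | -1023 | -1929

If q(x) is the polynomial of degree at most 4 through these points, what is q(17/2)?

Evaluate each Lagrange basis at x = 17/2:
L_0(17/2) = (9/2)·(7/2)·(5/2)·(3/2)/[(-1)·(-2)·(-3)·(-4)] = 315/128
L_1(17/2) = (11/2)·(7/2)·(5/2)·(3/2)/[(1)·(-1)·(-2)·(-3)] = -385/32
L_2(17/2) = (11/2)·(9/2)·(5/2)·(3/2)/[(2)·(1)·(-1)·(-2)] = 1485/64
L_3(17/2) = (11/2)·(9/2)·(7/2)·(3/2)/[(3)·(2)·(1)·(-1)] = -693/32
L_4(17/2) = (11/2)·(9/2)·(7/2)·(5/2)/[(4)·(3)·(2)·(1)] = 1155/128
Sum: (-69)·(315/128) + (-201)·(-385/32) + (-487)·(1485/64) + (-1023)·(-693/32) + (-1929)·(1155/128) = -68853/16

-68853/16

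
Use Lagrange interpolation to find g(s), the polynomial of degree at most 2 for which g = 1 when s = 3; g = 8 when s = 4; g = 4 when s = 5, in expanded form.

g(s) = -(11/2)s^2 + (91/2)s - 86

L_0(s) = (s - 4)(s - 5) / [2] = (1/2)s^2 - (9/2)s + 10
L_1(s) = (s - 3)(s - 5) / [-1] = -s^2 + 8s - 15
L_2(s) = (s - 3)(s - 4) / [2] = (1/2)s^2 - (7/2)s + 6
g(s) = 1·L_0 + 8·L_1 + 4·L_2
  1·L_0(s) = (1/2)s^2 - (9/2)s + 10
  8·L_1(s) = -8s^2 + 64s - 120
  4·L_2(s) = 2s^2 - 14s + 24
Adding term by term: -(11/2)s^2 + (91/2)s - 86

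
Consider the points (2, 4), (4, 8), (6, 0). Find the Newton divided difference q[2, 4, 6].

-3/2

q[2,4] = (8 - 4) / (4 - 2) = 2
q[4,6] = (0 - 8) / (6 - 4) = -4
q[2,4,6] = (-4 - 2) / (6 - 2) = -3/2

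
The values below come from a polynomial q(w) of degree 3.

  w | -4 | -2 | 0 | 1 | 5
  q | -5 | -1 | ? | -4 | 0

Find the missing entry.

The 4 known values determine q uniquely (degree ≤ 3).
Evaluate each Lagrange basis at w = 0:
L_0(0) = (2)·(-1)·(-5)/[(-2)·(-5)·(-9)] = -1/9
L_1(0) = (4)·(-1)·(-5)/[(2)·(-3)·(-7)] = 10/21
L_2(0) = (4)·(2)·(-5)/[(5)·(3)·(-4)] = 2/3
L_3(0) = (4)·(2)·(-1)/[(9)·(7)·(4)] = -2/63
Sum: (-5)·(-1/9) + (-1)·(10/21) + (-4)·(2/3) + 0 = -163/63

-163/63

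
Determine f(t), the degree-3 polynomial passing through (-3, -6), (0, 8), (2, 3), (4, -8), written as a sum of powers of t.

Newton's divided differences:
f[-3,0] = (8 - (-6)) / (0 - (-3)) = 14/3
f[0,2] = (3 - 8) / (2 - 0) = -5/2
f[2,4] = (-8 - 3) / (4 - 2) = -11/2
f[-3,0,2] = (-5/2 - 14/3) / (2 - (-3)) = -43/30
f[0,2,4] = (-11/2 - (-5/2)) / (4 - 0) = -3/4
f[-3,0,2,4] = (-3/4 - (-43/30)) / (4 - (-3)) = 41/420
f(t) = -6 + (14/3)·(t + 3) + (-43/30)·(t + 3)t + (41/420)·(t + 3)t(t - 2)
Expanding: f(t) = (41/420)t^3 - (187/140)t^2 - (23/105)t + 8

f(t) = (41/420)t^3 - (187/140)t^2 - (23/105)t + 8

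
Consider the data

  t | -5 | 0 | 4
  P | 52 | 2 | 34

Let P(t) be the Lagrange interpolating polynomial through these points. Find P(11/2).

L_0(11/2) = (11/2)·(3/2)/[(-5)·(-9)] = 11/60
L_1(11/2) = (21/2)·(3/2)/[(5)·(-4)] = -63/80
L_2(11/2) = (21/2)·(11/2)/[(9)·(4)] = 77/48
Sum: 52·(11/60) + 2·(-63/80) + 34·(77/48) = 125/2

125/2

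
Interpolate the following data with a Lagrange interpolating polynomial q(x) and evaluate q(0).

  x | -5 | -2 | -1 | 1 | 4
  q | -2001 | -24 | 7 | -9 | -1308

L_0(0) = (2)·(1)·(-1)·(-4)/[(-3)·(-4)·(-6)·(-9)] = 1/81
L_1(0) = (5)·(1)·(-1)·(-4)/[(3)·(-1)·(-3)·(-6)] = -10/27
L_2(0) = (5)·(2)·(-1)·(-4)/[(4)·(1)·(-2)·(-5)] = 1
L_3(0) = (5)·(2)·(1)·(-4)/[(6)·(3)·(2)·(-3)] = 10/27
L_4(0) = (5)·(2)·(1)·(-1)/[(9)·(6)·(5)·(3)] = -1/81
Sum: (-2001)·(1/81) + (-24)·(-10/27) + 7·(1) + (-9)·(10/27) + (-1308)·(-1/81) = 4

4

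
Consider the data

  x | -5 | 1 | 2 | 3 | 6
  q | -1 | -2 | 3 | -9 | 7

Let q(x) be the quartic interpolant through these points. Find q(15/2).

Evaluate each Lagrange basis at x = 15/2:
L_0(15/2) = (13/2)·(11/2)·(9/2)·(3/2)/[(-6)·(-7)·(-8)·(-11)] = 117/1792
L_1(15/2) = (25/2)·(11/2)·(9/2)·(3/2)/[(6)·(-1)·(-2)·(-5)] = -495/64
L_2(15/2) = (25/2)·(13/2)·(9/2)·(3/2)/[(7)·(1)·(-1)·(-4)] = 8775/448
L_3(15/2) = (25/2)·(13/2)·(11/2)·(3/2)/[(8)·(2)·(1)·(-3)] = -3575/256
L_4(15/2) = (25/2)·(13/2)·(11/2)·(9/2)/[(11)·(5)·(4)·(3)] = 195/64
Sum: (-1)·(117/1792) + (-2)·(-495/64) + 3·(8775/448) + (-9)·(-3575/256) + 7·(195/64) = 99087/448

99087/448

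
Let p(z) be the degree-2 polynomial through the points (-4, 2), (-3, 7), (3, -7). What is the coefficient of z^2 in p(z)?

L_0(z) = (z + 3)(z - 3) / [7] = (1/7)z^2 - 9/7
L_1(z) = (z + 4)(z - 3) / [-6] = -(1/6)z^2 - (1/6)z + 2
L_2(z) = (z + 4)(z + 3) / [42] = (1/42)z^2 + (1/6)z + 2/7
p(z) = 2·L_0 + 7·L_1 + (-7)·L_2
Only the coefficient of z^2 is needed; take it from each L_i and combine:
2·(1/7) + 7·(-1/6) + (-7)·(1/42) = -22/21

-22/21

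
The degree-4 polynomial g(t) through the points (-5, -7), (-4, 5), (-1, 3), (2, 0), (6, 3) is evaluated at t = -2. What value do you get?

L_0(-2) = (2)·(-1)·(-4)·(-8)/[(-1)·(-4)·(-7)·(-11)] = -16/77
L_1(-2) = (3)·(-1)·(-4)·(-8)/[(1)·(-3)·(-6)·(-10)] = 8/15
L_2(-2) = (3)·(2)·(-4)·(-8)/[(4)·(3)·(-3)·(-7)] = 16/21
L_3(-2) = (3)·(2)·(-1)·(-8)/[(7)·(6)·(3)·(-4)] = -2/21
L_4(-2) = (3)·(2)·(-1)·(-4)/[(11)·(10)·(7)·(4)] = 3/385
Sum: (-7)·(-16/77) + 5·(8/15) + 3·(16/21) + 0 + 3·(3/385) = 1061/165

1061/165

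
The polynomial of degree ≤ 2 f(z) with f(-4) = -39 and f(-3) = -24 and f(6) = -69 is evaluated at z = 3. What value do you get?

-18

Using Newton's divided-difference form:
f[-4,-3] = (-24 - (-39)) / (-3 - (-4)) = 15
f[-3,6] = (-69 - (-24)) / (6 - (-3)) = -5
f[-4,-3,6] = (-5 - 15) / (6 - (-4)) = -2
f(3) = -39 + 15·(7) + (-2)·(7)·(6) = -18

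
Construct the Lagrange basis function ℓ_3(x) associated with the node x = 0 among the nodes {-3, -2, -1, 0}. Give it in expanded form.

ℓ_3(x) = (1/6)x^3 + x^2 + (11/6)x + 1

ℓ_3(x) = (x + 3)(x + 2)(x + 1) / [(3)·(2)·(1)]
       = (x^3 + 6x^2 + 11x + 6) / (6)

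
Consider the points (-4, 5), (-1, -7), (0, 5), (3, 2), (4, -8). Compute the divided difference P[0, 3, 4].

-9/4

P[0,3] = (2 - 5) / (3 - 0) = -1
P[3,4] = (-8 - 2) / (4 - 3) = -10
P[0,3,4] = (-10 - (-1)) / (4 - 0) = -9/4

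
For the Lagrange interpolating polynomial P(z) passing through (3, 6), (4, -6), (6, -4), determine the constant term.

94

L_0(z) = (z - 4)(z - 6) / [3] = (1/3)z^2 - (10/3)z + 8
L_1(z) = (z - 3)(z - 6) / [-2] = -(1/2)z^2 + (9/2)z - 9
L_2(z) = (z - 3)(z - 4) / [6] = (1/6)z^2 - (7/6)z + 2
P(z) = 6·L_0 + (-6)·L_1 + (-4)·L_2
Only the constant term is needed; take it from each L_i and combine:
6·(8) + (-6)·(-9) + (-4)·(2) = 94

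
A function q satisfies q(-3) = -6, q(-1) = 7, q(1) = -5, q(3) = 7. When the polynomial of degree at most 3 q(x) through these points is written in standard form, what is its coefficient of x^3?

The leading coefficient equals the top divided difference q[-3,-1,1,3].
q[-3,-1] = (7 - (-6)) / (-1 - (-3)) = 13/2
q[-1,1] = (-5 - 7) / (1 - (-1)) = -6
q[1,3] = (7 - (-5)) / (3 - 1) = 6
q[-3,-1,1] = (-6 - 13/2) / (1 - (-3)) = -25/8
q[-1,1,3] = (6 - (-6)) / (3 - (-1)) = 3
q[-3,-1,1,3] = (3 - (-25/8)) / (3 - (-3)) = 49/48

49/48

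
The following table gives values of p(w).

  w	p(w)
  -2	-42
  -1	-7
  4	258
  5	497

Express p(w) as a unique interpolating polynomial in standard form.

p(w) = 4w^3 - w^2 + 4w + 2

Build the Lagrange basis polynomials:
L_0(w) = (w + 1)(w - 4)(w - 5) / [-42] = -(1/42)w^3 + (4/21)w^2 - (11/42)w - 10/21
L_1(w) = (w + 2)(w - 4)(w - 5) / [30] = (1/30)w^3 - (7/30)w^2 + (1/15)w + 4/3
L_2(w) = (w + 2)(w + 1)(w - 5) / [-30] = -(1/30)w^3 + (1/15)w^2 + (13/30)w + 1/3
L_3(w) = (w + 2)(w + 1)(w - 4) / [42] = (1/42)w^3 - (1/42)w^2 - (5/21)w - 4/21
p(w) = (-42)·L_0 + (-7)·L_1 + 258·L_2 + 497·L_3
  (-42)·L_0(w) = w^3 - 8w^2 + 11w + 20
  (-7)·L_1(w) = -(7/30)w^3 + (49/30)w^2 - (7/15)w - 28/3
  258·L_2(w) = -(43/5)w^3 + (86/5)w^2 + (559/5)w + 86
  497·L_3(w) = (71/6)w^3 - (71/6)w^2 - (355/3)w - 284/3
Adding term by term: 4w^3 - w^2 + 4w + 2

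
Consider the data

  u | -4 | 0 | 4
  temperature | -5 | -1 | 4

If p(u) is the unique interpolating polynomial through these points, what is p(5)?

173/32

Evaluate each Lagrange basis at u = 5:
L_0(5) = (5)·(1)/[(-4)·(-8)] = 5/32
L_1(5) = (9)·(1)/[(4)·(-4)] = -9/16
L_2(5) = (9)·(5)/[(8)·(4)] = 45/32
Sum: (-5)·(5/32) + (-1)·(-9/16) + 4·(45/32) = 173/32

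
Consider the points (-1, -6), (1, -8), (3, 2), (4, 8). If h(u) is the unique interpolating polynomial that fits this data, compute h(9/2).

Evaluate each Lagrange basis at u = 9/2:
L_0(9/2) = (7/2)·(3/2)·(1/2)/[(-2)·(-4)·(-5)] = -21/320
L_1(9/2) = (11/2)·(3/2)·(1/2)/[(2)·(-2)·(-3)] = 11/32
L_2(9/2) = (11/2)·(7/2)·(1/2)/[(4)·(2)·(-1)] = -77/64
L_3(9/2) = (11/2)·(7/2)·(3/2)/[(5)·(3)·(1)] = 77/40
Sum: (-6)·(-21/320) + (-8)·(11/32) + 2·(-77/64) + 8·(77/40) = 851/80

851/80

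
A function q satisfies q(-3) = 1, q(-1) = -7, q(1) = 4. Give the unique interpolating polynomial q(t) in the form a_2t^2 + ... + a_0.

q(t) = (19/8)t^2 + (11/2)t - 31/8

Newton's divided differences:
q[-3,-1] = (-7 - 1) / (-1 - (-3)) = -4
q[-1,1] = (4 - (-7)) / (1 - (-1)) = 11/2
q[-3,-1,1] = (11/2 - (-4)) / (1 - (-3)) = 19/8
q(t) = 1 + (-4)·(t + 3) + (19/8)·(t + 3)(t + 1)
Expanding: q(t) = (19/8)t^2 + (11/2)t - 31/8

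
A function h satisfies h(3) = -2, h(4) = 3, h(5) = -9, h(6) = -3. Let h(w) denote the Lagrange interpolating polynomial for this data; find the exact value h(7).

56

Evaluate each Lagrange basis at w = 7:
L_0(7) = (3)·(2)·(1)/[(-1)·(-2)·(-3)] = -1
L_1(7) = (4)·(2)·(1)/[(1)·(-1)·(-2)] = 4
L_2(7) = (4)·(3)·(1)/[(2)·(1)·(-1)] = -6
L_3(7) = (4)·(3)·(2)/[(3)·(2)·(1)] = 4
Sum: (-2)·(-1) + 3·(4) + (-9)·(-6) + (-3)·(4) = 56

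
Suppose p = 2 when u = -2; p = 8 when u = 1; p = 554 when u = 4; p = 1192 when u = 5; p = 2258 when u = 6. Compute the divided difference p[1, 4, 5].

114

p[1,4] = (554 - 8) / (4 - 1) = 182
p[4,5] = (1192 - 554) / (5 - 4) = 638
p[1,4,5] = (638 - 182) / (5 - 1) = 114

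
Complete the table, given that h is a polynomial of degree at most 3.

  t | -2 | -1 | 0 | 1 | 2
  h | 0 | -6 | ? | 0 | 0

-4

The 4 known values determine h uniquely (degree ≤ 3).
Evaluate each Lagrange basis at t = 0:
L_0(0) = (1)·(-1)·(-2)/[(-1)·(-3)·(-4)] = -1/6
L_1(0) = (2)·(-1)·(-2)/[(1)·(-2)·(-3)] = 2/3
L_2(0) = (2)·(1)·(-2)/[(3)·(2)·(-1)] = 2/3
L_3(0) = (2)·(1)·(-1)/[(4)·(3)·(1)] = -1/6
Sum: 0 + (-6)·(2/3) + 0 + 0 = -4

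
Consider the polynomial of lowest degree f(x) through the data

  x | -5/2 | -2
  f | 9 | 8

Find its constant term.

4

Build the Lagrange basis polynomials:
L_0(x) = (x + 2) / [-1/2] = -2x - 4
L_1(x) = (x + 5/2) / [1/2] = 2x + 5
f(x) = 9·L_0 + 8·L_1
Only the constant term is needed; take it from each L_i and combine:
9·(-4) + 8·(5) = 4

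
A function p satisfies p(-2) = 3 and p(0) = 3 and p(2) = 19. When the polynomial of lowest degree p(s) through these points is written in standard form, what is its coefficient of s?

Build the Lagrange basis polynomials:
L_0(s) = s(s - 2) / [8] = (1/8)s^2 - (1/4)s
L_1(s) = (s + 2)(s - 2) / [-4] = -(1/4)s^2 + 1
L_2(s) = (s + 2)s / [8] = (1/8)s^2 + (1/4)s
p(s) = 3·L_0 + 3·L_1 + 19·L_2
Only the coefficient of s is needed; take it from each L_i and combine:
3·(-1/4) + 3·(0) + 19·(1/4) = 4

4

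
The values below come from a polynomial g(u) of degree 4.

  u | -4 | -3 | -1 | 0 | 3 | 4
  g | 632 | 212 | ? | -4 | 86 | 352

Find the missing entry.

The 5 known values determine g uniquely (degree ≤ 4).
L_0(-1) = (2)·(-1)·(-4)·(-5)/[(-1)·(-4)·(-7)·(-8)] = -5/28
L_1(-1) = (3)·(-1)·(-4)·(-5)/[(1)·(-3)·(-6)·(-7)] = 10/21
L_2(-1) = (3)·(2)·(-4)·(-5)/[(4)·(3)·(-3)·(-4)] = 5/6
L_3(-1) = (3)·(2)·(-1)·(-5)/[(7)·(6)·(3)·(-1)] = -5/21
L_4(-1) = (3)·(2)·(-1)·(-4)/[(8)·(7)·(4)·(1)] = 3/28
Sum: 632·(-5/28) + 212·(10/21) + (-4)·(5/6) + 86·(-5/21) + 352·(3/28) = 2

2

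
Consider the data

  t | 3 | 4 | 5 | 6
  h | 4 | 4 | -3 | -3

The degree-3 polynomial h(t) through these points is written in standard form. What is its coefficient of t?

805/6

Build the Lagrange basis polynomials:
L_0(t) = (t - 4)(t - 5)(t - 6) / [-6] = -(1/6)t^3 + (5/2)t^2 - (37/3)t + 20
L_1(t) = (t - 3)(t - 5)(t - 6) / [2] = (1/2)t^3 - 7t^2 + (63/2)t - 45
L_2(t) = (t - 3)(t - 4)(t - 6) / [-2] = -(1/2)t^3 + (13/2)t^2 - 27t + 36
L_3(t) = (t - 3)(t - 4)(t - 5) / [6] = (1/6)t^3 - 2t^2 + (47/6)t - 10
h(t) = 4·L_0 + 4·L_1 + (-3)·L_2 + (-3)·L_3
Only the coefficient of t is needed; take it from each L_i and combine:
4·(-37/3) + 4·(63/2) + (-3)·(-27) + (-3)·(47/6) = 805/6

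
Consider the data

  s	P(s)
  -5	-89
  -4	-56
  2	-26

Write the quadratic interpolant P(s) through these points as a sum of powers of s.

Build the Lagrange basis polynomials:
L_0(s) = (s + 4)(s - 2) / [7] = (1/7)s^2 + (2/7)s - 8/7
L_1(s) = (s + 5)(s - 2) / [-6] = -(1/6)s^2 - (1/2)s + 5/3
L_2(s) = (s + 5)(s + 4) / [42] = (1/42)s^2 + (3/14)s + 10/21
P(s) = (-89)·L_0 + (-56)·L_1 + (-26)·L_2
  (-89)·L_0(s) = -(89/7)s^2 - (178/7)s + 712/7
  (-56)·L_1(s) = (28/3)s^2 + 28s - 280/3
  (-26)·L_2(s) = -(13/21)s^2 - (39/7)s - 260/21
Adding term by term: -4s^2 - 3s - 4

P(s) = -4s^2 - 3s - 4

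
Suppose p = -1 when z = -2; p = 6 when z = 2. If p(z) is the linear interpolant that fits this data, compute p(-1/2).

13/8

L_0(-1/2) = (-5/2)/[(-4)] = 5/8
L_1(-1/2) = (3/2)/[(4)] = 3/8
Sum: (-1)·(5/8) + 6·(3/8) = 13/8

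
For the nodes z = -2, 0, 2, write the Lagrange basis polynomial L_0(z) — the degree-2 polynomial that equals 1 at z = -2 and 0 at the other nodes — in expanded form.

L_0(z) = (1/8)z^2 - (1/4)z

L_0(z) = z(z - 2) / [(-2)·(-4)]
       = (z^2 - 2z) / (8)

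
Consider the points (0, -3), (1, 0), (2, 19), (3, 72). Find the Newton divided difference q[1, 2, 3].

q[1,2] = (19 - 0) / (2 - 1) = 19
q[2,3] = (72 - 19) / (3 - 2) = 53
q[1,2,3] = (53 - 19) / (3 - 1) = 17

17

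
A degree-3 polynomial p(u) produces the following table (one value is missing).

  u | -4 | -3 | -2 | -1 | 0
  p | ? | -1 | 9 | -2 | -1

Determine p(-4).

The 4 known values determine p uniquely (degree ≤ 3).
Evaluate each Lagrange basis at u = -4:
L_0(-4) = (-2)·(-3)·(-4)/[(-1)·(-2)·(-3)] = 4
L_1(-4) = (-1)·(-3)·(-4)/[(1)·(-1)·(-2)] = -6
L_2(-4) = (-1)·(-2)·(-4)/[(2)·(1)·(-1)] = 4
L_3(-4) = (-1)·(-2)·(-3)/[(3)·(2)·(1)] = -1
Sum: (-1)·(4) + 9·(-6) + (-2)·(4) + (-1)·(-1) = -65

-65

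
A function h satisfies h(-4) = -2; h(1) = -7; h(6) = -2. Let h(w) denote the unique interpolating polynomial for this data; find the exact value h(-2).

L_0(-2) = (-3)·(-8)/[(-5)·(-10)] = 12/25
L_1(-2) = (2)·(-8)/[(5)·(-5)] = 16/25
L_2(-2) = (2)·(-3)/[(10)·(5)] = -3/25
Sum: (-2)·(12/25) + (-7)·(16/25) + (-2)·(-3/25) = -26/5

-26/5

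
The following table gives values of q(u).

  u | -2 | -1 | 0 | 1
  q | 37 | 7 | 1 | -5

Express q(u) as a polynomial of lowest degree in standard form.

q(u) = -4u^3 - 2u + 1

L_0(u) = (u + 1)u(u - 1) / [-6] = -(1/6)u^3 + (1/6)u
L_1(u) = (u + 2)u(u - 1) / [2] = (1/2)u^3 + (1/2)u^2 - u
L_2(u) = (u + 2)(u + 1)(u - 1) / [-2] = -(1/2)u^3 - u^2 + (1/2)u + 1
L_3(u) = (u + 2)(u + 1)u / [6] = (1/6)u^3 + (1/2)u^2 + (1/3)u
q(u) = 37·L_0 + 7·L_1 + 1·L_2 + (-5)·L_3
  37·L_0(u) = -(37/6)u^3 + (37/6)u
  7·L_1(u) = (7/2)u^3 + (7/2)u^2 - 7u
  1·L_2(u) = -(1/2)u^3 - u^2 + (1/2)u + 1
  (-5)·L_3(u) = -(5/6)u^3 - (5/2)u^2 - (5/3)u
Adding term by term: -4u^3 - 2u + 1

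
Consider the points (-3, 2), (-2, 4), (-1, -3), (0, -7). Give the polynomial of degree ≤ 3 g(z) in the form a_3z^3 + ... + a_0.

L_0(z) = (z + 2)(z + 1)z / [-6] = -(1/6)z^3 - (1/2)z^2 - (1/3)z
L_1(z) = (z + 3)(z + 1)z / [2] = (1/2)z^3 + 2z^2 + (3/2)z
L_2(z) = (z + 3)(z + 2)z / [-2] = -(1/2)z^3 - (5/2)z^2 - 3z
L_3(z) = (z + 3)(z + 2)(z + 1) / [6] = (1/6)z^3 + z^2 + (11/6)z + 1
g(z) = 2·L_0 + 4·L_1 + (-3)·L_2 + (-7)·L_3
  2·L_0(z) = -(1/3)z^3 - z^2 - (2/3)z
  4·L_1(z) = 2z^3 + 8z^2 + 6z
  (-3)·L_2(z) = (3/2)z^3 + (15/2)z^2 + 9z
  (-7)·L_3(z) = -(7/6)z^3 - 7z^2 - (77/6)z - 7
Adding term by term: 2z^3 + (15/2)z^2 + (3/2)z - 7

g(z) = 2z^3 + (15/2)z^2 + (3/2)z - 7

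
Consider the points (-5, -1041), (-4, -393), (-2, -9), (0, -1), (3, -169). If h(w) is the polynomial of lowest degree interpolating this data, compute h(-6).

-2257

Using Newton's divided-difference form:
h[-5,-4] = (-393 - (-1041)) / (-4 - (-5)) = 648
h[-4,-2] = (-9 - (-393)) / (-2 - (-4)) = 192
h[-2,0] = (-1 - (-9)) / (0 - (-2)) = 4
h[0,3] = (-169 - (-1)) / (3 - 0) = -56
h[-5,-4,-2] = (192 - 648) / (-2 - (-5)) = -152
h[-4,-2,0] = (4 - 192) / (0 - (-4)) = -47
h[-2,0,3] = (-56 - 4) / (3 - (-2)) = -12
h[-5,-4,-2,0] = (-47 - (-152)) / (0 - (-5)) = 21
h[-4,-2,0,3] = (-12 - (-47)) / (3 - (-4)) = 5
h[-5,-4,-2,0,3] = (5 - 21) / (3 - (-5)) = -2
h(-6) = -1041 + 648·(-1) + (-152)·(-1)·(-2) + 21·(-1)·(-2)·(-4) + (-2)·(-1)·(-2)·(-4)·(-6) = -2257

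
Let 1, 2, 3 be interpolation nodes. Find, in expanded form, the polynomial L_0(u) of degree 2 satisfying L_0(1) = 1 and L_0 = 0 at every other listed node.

L_0(u) = (u - 2)(u - 3) / [(-1)·(-2)]
       = (u^2 - 5u + 6) / (2)

L_0(u) = (1/2)u^2 - (5/2)u + 3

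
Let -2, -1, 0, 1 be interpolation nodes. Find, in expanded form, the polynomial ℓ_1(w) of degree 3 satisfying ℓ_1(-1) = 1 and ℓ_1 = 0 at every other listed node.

ℓ_1(w) = (1/2)w^3 + (1/2)w^2 - w

ℓ_1(w) = (w + 2)w(w - 1) / [(1)·(-1)·(-2)]
       = (w^3 + w^2 - 2w) / (2)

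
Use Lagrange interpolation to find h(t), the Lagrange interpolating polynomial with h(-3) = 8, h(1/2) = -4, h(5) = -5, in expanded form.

h(t) = (101/252)t^2 - (1223/504)t - 485/168

L_0(t) = (t - 1/2)(t - 5) / [28] = (1/28)t^2 - (11/56)t + 5/56
L_1(t) = (t + 3)(t - 5) / [-63/4] = -(4/63)t^2 + (8/63)t + 20/21
L_2(t) = (t + 3)(t - 1/2) / [36] = (1/36)t^2 + (5/72)t - 1/24
h(t) = 8·L_0 + (-4)·L_1 + (-5)·L_2
  8·L_0(t) = (2/7)t^2 - (11/7)t + 5/7
  (-4)·L_1(t) = (16/63)t^2 - (32/63)t - 80/21
  (-5)·L_2(t) = -(5/36)t^2 - (25/72)t + 5/24
Adding term by term: (101/252)t^2 - (1223/504)t - 485/168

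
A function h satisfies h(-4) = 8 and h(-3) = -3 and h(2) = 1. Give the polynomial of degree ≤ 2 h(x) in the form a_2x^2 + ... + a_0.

Build the Lagrange basis polynomials:
L_0(x) = (x + 3)(x - 2) / [6] = (1/6)x^2 + (1/6)x - 1
L_1(x) = (x + 4)(x - 2) / [-5] = -(1/5)x^2 - (2/5)x + 8/5
L_2(x) = (x + 4)(x + 3) / [30] = (1/30)x^2 + (7/30)x + 2/5
h(x) = 8·L_0 + (-3)·L_1 + 1·L_2
  8·L_0(x) = (4/3)x^2 + (4/3)x - 8
  (-3)·L_1(x) = (3/5)x^2 + (6/5)x - 24/5
  1·L_2(x) = (1/30)x^2 + (7/30)x + 2/5
Adding term by term: (59/30)x^2 + (83/30)x - 62/5

h(x) = (59/30)x^2 + (83/30)x - 62/5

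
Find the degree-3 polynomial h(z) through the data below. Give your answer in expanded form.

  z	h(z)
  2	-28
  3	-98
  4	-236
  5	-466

h(z) = -4z^3 + 2z^2 - 4z + 4

Newton's divided differences:
h[2,3] = (-98 - (-28)) / (3 - 2) = -70
h[3,4] = (-236 - (-98)) / (4 - 3) = -138
h[4,5] = (-466 - (-236)) / (5 - 4) = -230
h[2,3,4] = (-138 - (-70)) / (4 - 2) = -34
h[3,4,5] = (-230 - (-138)) / (5 - 3) = -46
h[2,3,4,5] = (-46 - (-34)) / (5 - 2) = -4
h(z) = -28 + (-70)·(z - 2) + (-34)·(z - 2)(z - 3) + (-4)·(z - 2)(z - 3)(z - 4)
Expanding: h(z) = -4z^3 + 2z^2 - 4z + 4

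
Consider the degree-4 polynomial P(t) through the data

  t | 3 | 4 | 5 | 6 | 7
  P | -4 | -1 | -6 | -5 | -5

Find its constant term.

Build the Lagrange basis polynomials:
L_0(t) = (t - 4)(t - 5)(t - 6)(t - 7) / [24] = (1/24)t^4 - (11/12)t^3 + (179/24)t^2 - (319/12)t + 35
L_1(t) = (t - 3)(t - 5)(t - 6)(t - 7) / [-6] = -(1/6)t^4 + (7/2)t^3 - (161/6)t^2 + (177/2)t - 105
L_2(t) = (t - 3)(t - 4)(t - 6)(t - 7) / [4] = (1/4)t^4 - 5t^3 + (145/4)t^2 - (225/2)t + 126
L_3(t) = (t - 3)(t - 4)(t - 5)(t - 7) / [-6] = -(1/6)t^4 + (19/6)t^3 - (131/6)t^2 + (389/6)t - 70
L_4(t) = (t - 3)(t - 4)(t - 5)(t - 6) / [24] = (1/24)t^4 - (3/4)t^3 + (119/24)t^2 - (57/4)t + 15
P(t) = (-4)·L_0 + (-1)·L_1 + (-6)·L_2 + (-5)·L_3 + (-5)·L_4
Only the constant term is needed; take it from each L_i and combine:
(-4)·(35) + (-1)·(-105) + (-6)·(126) + (-5)·(-70) + (-5)·(15) = -516

-516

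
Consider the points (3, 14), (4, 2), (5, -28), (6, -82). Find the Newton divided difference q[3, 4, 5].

-9

q[3,4] = (2 - 14) / (4 - 3) = -12
q[4,5] = (-28 - 2) / (5 - 4) = -30
q[3,4,5] = (-30 - (-12)) / (5 - 3) = -9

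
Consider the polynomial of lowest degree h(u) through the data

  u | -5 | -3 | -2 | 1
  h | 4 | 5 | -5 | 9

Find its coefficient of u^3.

Build the Lagrange basis polynomials:
L_0(u) = (u + 3)(u + 2)(u - 1) / [-36] = -(1/36)u^3 - (1/9)u^2 - (1/36)u + 1/6
L_1(u) = (u + 5)(u + 2)(u - 1) / [8] = (1/8)u^3 + (3/4)u^2 + (3/8)u - 5/4
L_2(u) = (u + 5)(u + 3)(u - 1) / [-9] = -(1/9)u^3 - (7/9)u^2 - (7/9)u + 5/3
L_3(u) = (u + 5)(u + 3)(u + 2) / [72] = (1/72)u^3 + (5/36)u^2 + (31/72)u + 5/12
h(u) = 4·L_0 + 5·L_1 + (-5)·L_2 + 9·L_3
Only the coefficient of u^3 is needed; take it from each L_i and combine:
4·(-1/36) + 5·(1/8) + (-5)·(-1/9) + 9·(1/72) = 43/36

43/36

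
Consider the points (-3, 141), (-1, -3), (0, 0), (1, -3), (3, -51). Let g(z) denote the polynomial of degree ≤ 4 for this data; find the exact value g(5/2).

-615/16

L_0(5/2) = (7/2)·(5/2)·(3/2)·(-1/2)/[(-2)·(-3)·(-4)·(-6)] = -35/768
L_1(5/2) = (11/2)·(5/2)·(3/2)·(-1/2)/[(2)·(-1)·(-2)·(-4)] = 165/256
L_2(5/2) = (11/2)·(7/2)·(3/2)·(-1/2)/[(3)·(1)·(-1)·(-3)] = -77/48
L_3(5/2) = (11/2)·(7/2)·(5/2)·(-1/2)/[(4)·(2)·(1)·(-2)] = 385/256
L_4(5/2) = (11/2)·(7/2)·(5/2)·(3/2)/[(6)·(4)·(3)·(2)] = 385/768
Sum: 141·(-35/768) + (-3)·(165/256) + 0 + (-3)·(385/256) + (-51)·(385/768) = -615/16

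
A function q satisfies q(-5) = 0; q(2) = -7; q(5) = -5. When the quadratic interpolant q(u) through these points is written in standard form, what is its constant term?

L_0(u) = (u - 2)(u - 5) / [70] = (1/70)u^2 - (1/10)u + 1/7
L_1(u) = (u + 5)(u - 5) / [-21] = -(1/21)u^2 + 25/21
L_2(u) = (u + 5)(u - 2) / [30] = (1/30)u^2 + (1/10)u - 1/3
q(u) = 0·L_0 + (-7)·L_1 + (-5)·L_2
Only the constant term is needed; take it from each L_i and combine:
0·(1/7) + (-7)·(25/21) + (-5)·(-1/3) = -20/3

-20/3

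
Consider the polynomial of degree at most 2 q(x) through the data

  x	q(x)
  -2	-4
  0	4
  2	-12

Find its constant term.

4

Build the Lagrange basis polynomials:
L_0(x) = x(x - 2) / [8] = (1/8)x^2 - (1/4)x
L_1(x) = (x + 2)(x - 2) / [-4] = -(1/4)x^2 + 1
L_2(x) = (x + 2)x / [8] = (1/8)x^2 + (1/4)x
q(x) = (-4)·L_0 + 4·L_1 + (-12)·L_2
Only the constant term is needed; take it from each L_i and combine:
(-4)·(0) + 4·(1) + (-12)·(0) = 4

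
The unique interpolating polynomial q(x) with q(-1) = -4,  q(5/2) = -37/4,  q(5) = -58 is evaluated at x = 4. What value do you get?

-34

Evaluate each Lagrange basis at x = 4:
L_0(4) = (3/2)·(-1)/[(-7/2)·(-6)] = -1/14
L_1(4) = (5)·(-1)/[(7/2)·(-5/2)] = 4/7
L_2(4) = (5)·(3/2)/[(6)·(5/2)] = 1/2
Sum: (-4)·(-1/14) + (-37/4)·(4/7) + (-58)·(1/2) = -34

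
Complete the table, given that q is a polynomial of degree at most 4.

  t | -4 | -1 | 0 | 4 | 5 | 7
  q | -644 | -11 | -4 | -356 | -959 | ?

-4043

The 5 known values determine q uniquely (degree ≤ 4).
Evaluate each Lagrange basis at t = 7:
L_0(7) = (8)·(7)·(3)·(2)/[(-3)·(-4)·(-8)·(-9)] = 7/18
L_1(7) = (11)·(7)·(3)·(2)/[(3)·(-1)·(-5)·(-6)] = -77/15
L_2(7) = (11)·(8)·(3)·(2)/[(4)·(1)·(-4)·(-5)] = 33/5
L_3(7) = (11)·(8)·(7)·(2)/[(8)·(5)·(4)·(-1)] = -77/10
L_4(7) = (11)·(8)·(7)·(3)/[(9)·(6)·(5)·(1)] = 308/45
Sum: (-644)·(7/18) + (-11)·(-77/15) + (-4)·(33/5) + (-356)·(-77/10) + (-959)·(308/45) = -4043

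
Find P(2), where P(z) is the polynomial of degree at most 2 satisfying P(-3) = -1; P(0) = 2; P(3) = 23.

Evaluate each Lagrange basis at z = 2:
L_0(2) = (2)·(-1)/[(-3)·(-6)] = -1/9
L_1(2) = (5)·(-1)/[(3)·(-3)] = 5/9
L_2(2) = (5)·(2)/[(6)·(3)] = 5/9
Sum: (-1)·(-1/9) + 2·(5/9) + 23·(5/9) = 14

14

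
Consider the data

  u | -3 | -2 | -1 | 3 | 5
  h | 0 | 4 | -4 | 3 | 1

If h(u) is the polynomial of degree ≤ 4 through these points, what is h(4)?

L_0(4) = (6)·(5)·(1)·(-1)/[(-1)·(-2)·(-6)·(-8)] = -5/16
L_1(4) = (7)·(5)·(1)·(-1)/[(1)·(-1)·(-5)·(-7)] = 1
L_2(4) = (7)·(6)·(1)·(-1)/[(2)·(1)·(-4)·(-6)] = -7/8
L_3(4) = (7)·(6)·(5)·(-1)/[(6)·(5)·(4)·(-2)] = 7/8
L_4(4) = (7)·(6)·(5)·(1)/[(8)·(7)·(6)·(2)] = 5/16
Sum: 0 + 4·(1) + (-4)·(-7/8) + 3·(7/8) + 1·(5/16) = 167/16

167/16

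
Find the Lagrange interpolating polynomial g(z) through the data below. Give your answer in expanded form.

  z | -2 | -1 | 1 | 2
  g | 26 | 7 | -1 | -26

g(z) = -3z^3 - z^2 - z + 4

Build the Lagrange basis polynomials:
L_0(z) = (z + 1)(z - 1)(z - 2) / [-12] = -(1/12)z^3 + (1/6)z^2 + (1/12)z - 1/6
L_1(z) = (z + 2)(z - 1)(z - 2) / [6] = (1/6)z^3 - (1/6)z^2 - (2/3)z + 2/3
L_2(z) = (z + 2)(z + 1)(z - 2) / [-6] = -(1/6)z^3 - (1/6)z^2 + (2/3)z + 2/3
L_3(z) = (z + 2)(z + 1)(z - 1) / [12] = (1/12)z^3 + (1/6)z^2 - (1/12)z - 1/6
g(z) = 26·L_0 + 7·L_1 + (-1)·L_2 + (-26)·L_3
  26·L_0(z) = -(13/6)z^3 + (13/3)z^2 + (13/6)z - 13/3
  7·L_1(z) = (7/6)z^3 - (7/6)z^2 - (14/3)z + 14/3
  (-1)·L_2(z) = (1/6)z^3 + (1/6)z^2 - (2/3)z - 2/3
  (-26)·L_3(z) = -(13/6)z^3 - (13/3)z^2 + (13/6)z + 13/3
Adding term by term: -3z^3 - z^2 - z + 4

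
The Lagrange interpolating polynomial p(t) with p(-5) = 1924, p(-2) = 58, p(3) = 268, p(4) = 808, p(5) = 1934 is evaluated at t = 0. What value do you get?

Evaluate each Lagrange basis at t = 0:
L_0(0) = (2)·(-3)·(-4)·(-5)/[(-3)·(-8)·(-9)·(-10)] = -1/18
L_1(0) = (5)·(-3)·(-4)·(-5)/[(3)·(-5)·(-6)·(-7)] = 10/21
L_2(0) = (5)·(2)·(-4)·(-5)/[(8)·(5)·(-1)·(-2)] = 5/2
L_3(0) = (5)·(2)·(-3)·(-5)/[(9)·(6)·(1)·(-1)] = -25/9
L_4(0) = (5)·(2)·(-3)·(-4)/[(10)·(7)·(2)·(1)] = 6/7
Sum: 1924·(-1/18) + 58·(10/21) + 268·(5/2) + 808·(-25/9) + 1934·(6/7) = 4

4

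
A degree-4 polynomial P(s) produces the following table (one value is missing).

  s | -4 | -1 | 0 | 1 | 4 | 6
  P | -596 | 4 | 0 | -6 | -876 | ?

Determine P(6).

The 5 known values determine P uniquely (degree ≤ 4).
Evaluate each Lagrange basis at s = 6:
L_0(6) = (7)·(6)·(5)·(2)/[(-3)·(-4)·(-5)·(-8)] = 7/8
L_1(6) = (10)·(6)·(5)·(2)/[(3)·(-1)·(-2)·(-5)] = -20
L_2(6) = (10)·(7)·(5)·(2)/[(4)·(1)·(-1)·(-4)] = 175/4
L_3(6) = (10)·(7)·(6)·(2)/[(5)·(2)·(1)·(-3)] = -28
L_4(6) = (10)·(7)·(6)·(5)/[(8)·(5)·(4)·(3)] = 35/8
Sum: (-596)·(7/8) + 4·(-20) + 0 + (-6)·(-28) + (-876)·(35/8) = -4266

-4266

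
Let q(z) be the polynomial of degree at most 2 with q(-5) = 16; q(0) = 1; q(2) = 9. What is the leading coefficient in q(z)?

1

L_0(z) = z(z - 2) / [35] = (1/35)z^2 - (2/35)z
L_1(z) = (z + 5)(z - 2) / [-10] = -(1/10)z^2 - (3/10)z + 1
L_2(z) = (z + 5)z / [14] = (1/14)z^2 + (5/14)z
q(z) = 16·L_0 + 1·L_1 + 9·L_2
Only the coefficient of z^2 is needed; take it from each L_i and combine:
16·(1/35) + 1·(-1/10) + 9·(1/14) = 1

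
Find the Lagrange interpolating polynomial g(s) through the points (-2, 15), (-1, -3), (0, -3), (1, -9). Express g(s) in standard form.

L_0(s) = (s + 1)s(s - 1) / [-6] = -(1/6)s^3 + (1/6)s
L_1(s) = (s + 2)s(s - 1) / [2] = (1/2)s^3 + (1/2)s^2 - s
L_2(s) = (s + 2)(s + 1)(s - 1) / [-2] = -(1/2)s^3 - s^2 + (1/2)s + 1
L_3(s) = (s + 2)(s + 1)s / [6] = (1/6)s^3 + (1/2)s^2 + (1/3)s
g(s) = 15·L_0 + (-3)·L_1 + (-3)·L_2 + (-9)·L_3
  15·L_0(s) = -(5/2)s^3 + (5/2)s
  (-3)·L_1(s) = -(3/2)s^3 - (3/2)s^2 + 3s
  (-3)·L_2(s) = (3/2)s^3 + 3s^2 - (3/2)s - 3
  (-9)·L_3(s) = -(3/2)s^3 - (9/2)s^2 - 3s
Adding term by term: -4s^3 - 3s^2 + s - 3

g(s) = -4s^3 - 3s^2 + s - 3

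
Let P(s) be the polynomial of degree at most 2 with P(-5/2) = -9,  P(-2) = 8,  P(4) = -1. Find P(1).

Evaluate each Lagrange basis at s = 1:
L_0(1) = (3)·(-3)/[(-1/2)·(-13/2)] = -36/13
L_1(1) = (7/2)·(-3)/[(1/2)·(-6)] = 7/2
L_2(1) = (7/2)·(3)/[(13/2)·(6)] = 7/26
Sum: (-9)·(-36/13) + 8·(7/2) + (-1)·(7/26) = 1369/26

1369/26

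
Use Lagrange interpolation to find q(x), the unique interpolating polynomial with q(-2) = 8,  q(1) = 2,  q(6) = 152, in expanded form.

Build the Lagrange basis polynomials:
L_0(x) = (x - 1)(x - 6) / [24] = (1/24)x^2 - (7/24)x + 1/4
L_1(x) = (x + 2)(x - 6) / [-15] = -(1/15)x^2 + (4/15)x + 4/5
L_2(x) = (x + 2)(x - 1) / [40] = (1/40)x^2 + (1/40)x - 1/20
q(x) = 8·L_0 + 2·L_1 + 152·L_2
  8·L_0(x) = (1/3)x^2 - (7/3)x + 2
  2·L_1(x) = -(2/15)x^2 + (8/15)x + 8/5
  152·L_2(x) = (19/5)x^2 + (19/5)x - 38/5
Adding term by term: 4x^2 + 2x - 4

q(x) = 4x^2 + 2x - 4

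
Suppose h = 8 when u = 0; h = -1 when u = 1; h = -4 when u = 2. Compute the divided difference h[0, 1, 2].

3

h[0,1] = (-1 - 8) / (1 - 0) = -9
h[1,2] = (-4 - (-1)) / (2 - 1) = -3
h[0,1,2] = (-3 - (-9)) / (2 - 0) = 3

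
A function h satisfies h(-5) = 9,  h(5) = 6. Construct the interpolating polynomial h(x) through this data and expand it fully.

h(x) = -(3/10)x + 15/2

Build the Lagrange basis polynomials:
L_0(x) = (x - 5) / [-10] = -(1/10)x + 1/2
L_1(x) = (x + 5) / [10] = (1/10)x + 1/2
h(x) = 9·L_0 + 6·L_1
  9·L_0(x) = -(9/10)x + 9/2
  6·L_1(x) = (3/5)x + 3
Adding term by term: -(3/10)x + 15/2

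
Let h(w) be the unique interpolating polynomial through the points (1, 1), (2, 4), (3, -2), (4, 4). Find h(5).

43

L_0(5) = (3)·(2)·(1)/[(-1)·(-2)·(-3)] = -1
L_1(5) = (4)·(2)·(1)/[(1)·(-1)·(-2)] = 4
L_2(5) = (4)·(3)·(1)/[(2)·(1)·(-1)] = -6
L_3(5) = (4)·(3)·(2)/[(3)·(2)·(1)] = 4
Sum: 1·(-1) + 4·(4) + (-2)·(-6) + 4·(4) = 43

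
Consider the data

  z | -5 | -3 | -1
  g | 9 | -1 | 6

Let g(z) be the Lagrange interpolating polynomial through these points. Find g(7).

Evaluate each Lagrange basis at z = 7:
L_0(7) = (10)·(8)/[(-2)·(-4)] = 10
L_1(7) = (12)·(8)/[(2)·(-2)] = -24
L_2(7) = (12)·(10)/[(4)·(2)] = 15
Sum: 9·(10) + (-1)·(-24) + 6·(15) = 204

204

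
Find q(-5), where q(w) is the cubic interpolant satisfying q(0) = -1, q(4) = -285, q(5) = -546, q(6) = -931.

L_0(-5) = (-9)·(-10)·(-11)/[(-4)·(-5)·(-6)] = 33/4
L_1(-5) = (-5)·(-10)·(-11)/[(4)·(-1)·(-2)] = -275/4
L_2(-5) = (-5)·(-9)·(-11)/[(5)·(1)·(-1)] = 99
L_3(-5) = (-5)·(-9)·(-10)/[(6)·(2)·(1)] = -75/2
Sum: (-1)·(33/4) + (-285)·(-275/4) + (-546)·(99) + (-931)·(-75/2) = 444

444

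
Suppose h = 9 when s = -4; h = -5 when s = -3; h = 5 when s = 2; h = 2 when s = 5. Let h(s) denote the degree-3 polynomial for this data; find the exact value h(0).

-62/9

Using Newton's divided-difference form:
h[-4,-3] = (-5 - 9) / (-3 - (-4)) = -14
h[-3,2] = (5 - (-5)) / (2 - (-3)) = 2
h[2,5] = (2 - 5) / (5 - 2) = -1
h[-4,-3,2] = (2 - (-14)) / (2 - (-4)) = 8/3
h[-3,2,5] = (-1 - 2) / (5 - (-3)) = -3/8
h[-4,-3,2,5] = (-3/8 - 8/3) / (5 - (-4)) = -73/216
h(0) = 9 + (-14)·(4) + (8/3)·(4)·(3) + (-73/216)·(4)·(3)·(-2) = -62/9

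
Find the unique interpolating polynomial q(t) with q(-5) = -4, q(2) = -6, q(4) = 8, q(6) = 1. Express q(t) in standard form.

Build the Lagrange basis polynomials:
L_0(t) = (t - 2)(t - 4)(t - 6) / [-693] = -(1/693)t^3 + (4/231)t^2 - (4/63)t + 16/231
L_1(t) = (t + 5)(t - 4)(t - 6) / [56] = (1/56)t^3 - (5/56)t^2 - (13/28)t + 15/7
L_2(t) = (t + 5)(t - 2)(t - 6) / [-36] = -(1/36)t^3 + (1/12)t^2 + (7/9)t - 5/3
L_3(t) = (t + 5)(t - 2)(t - 4) / [88] = (1/88)t^3 - (1/88)t^2 - (1/4)t + 5/11
q(t) = (-4)·L_0 + (-6)·L_1 + 8·L_2 + 1·L_3
  (-4)·L_0(t) = (4/693)t^3 - (16/231)t^2 + (16/63)t - 64/231
  (-6)·L_1(t) = -(3/28)t^3 + (15/28)t^2 + (39/14)t - 90/7
  8·L_2(t) = -(2/9)t^3 + (2/3)t^2 + (56/9)t - 40/3
  1·L_3(t) = (1/88)t^3 - (1/88)t^2 - (1/4)t + 5/11
Adding term by term: -(577/1848)t^3 + (691/616)t^2 + (757/84)t - 2003/77

q(t) = -(577/1848)t^3 + (691/616)t^2 + (757/84)t - 2003/77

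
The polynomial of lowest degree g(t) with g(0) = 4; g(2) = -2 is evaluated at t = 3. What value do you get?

-5

Evaluate each Lagrange basis at t = 3:
L_0(3) = (1)/[(-2)] = -1/2
L_1(3) = (3)/[(2)] = 3/2
Sum: 4·(-1/2) + (-2)·(3/2) = -5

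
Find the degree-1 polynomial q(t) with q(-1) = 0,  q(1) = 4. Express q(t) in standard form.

Build the Lagrange basis polynomials:
L_0(t) = (t - 1) / [-2] = -(1/2)t + 1/2
L_1(t) = (t + 1) / [2] = (1/2)t + 1/2
q(t) = 0·L_0 + 4·L_1
  0·L_0(t) = 0
  4·L_1(t) = 2t + 2
Adding term by term: 2t + 2

q(t) = 2t + 2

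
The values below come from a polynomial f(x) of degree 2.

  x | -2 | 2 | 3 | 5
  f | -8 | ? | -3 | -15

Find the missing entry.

The 3 known values determine f uniquely (degree ≤ 2).
L_0(2) = (-1)·(-3)/[(-5)·(-7)] = 3/35
L_1(2) = (4)·(-3)/[(5)·(-2)] = 6/5
L_2(2) = (4)·(-1)/[(7)·(2)] = -2/7
Sum: (-8)·(3/35) + (-3)·(6/5) + (-15)·(-2/7) = 0

0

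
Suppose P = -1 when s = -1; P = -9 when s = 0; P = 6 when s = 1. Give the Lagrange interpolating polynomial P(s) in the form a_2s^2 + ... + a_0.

L_0(s) = s(s - 1) / [2] = (1/2)s^2 - (1/2)s
L_1(s) = (s + 1)(s - 1) / [-1] = -s^2 + 1
L_2(s) = (s + 1)s / [2] = (1/2)s^2 + (1/2)s
P(s) = (-1)·L_0 + (-9)·L_1 + 6·L_2
  (-1)·L_0(s) = -(1/2)s^2 + (1/2)s
  (-9)·L_1(s) = 9s^2 - 9
  6·L_2(s) = 3s^2 + 3s
Adding term by term: (23/2)s^2 + (7/2)s - 9

P(s) = (23/2)s^2 + (7/2)s - 9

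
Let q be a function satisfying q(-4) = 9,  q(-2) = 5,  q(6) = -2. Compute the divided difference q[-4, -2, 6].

9/80

q[-4,-2] = (5 - 9) / (-2 - (-4)) = -2
q[-2,6] = (-2 - 5) / (6 - (-2)) = -7/8
q[-4,-2,6] = (-7/8 - (-2)) / (6 - (-4)) = 9/80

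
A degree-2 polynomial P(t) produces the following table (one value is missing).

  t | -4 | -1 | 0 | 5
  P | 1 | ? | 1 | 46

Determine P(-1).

-2

The 3 known values determine P uniquely (degree ≤ 2).
Evaluate each Lagrange basis at t = -1:
L_0(-1) = (-1)·(-6)/[(-4)·(-9)] = 1/6
L_1(-1) = (3)·(-6)/[(4)·(-5)] = 9/10
L_2(-1) = (3)·(-1)/[(9)·(5)] = -1/15
Sum: 1·(1/6) + 1·(9/10) + 46·(-1/15) = -2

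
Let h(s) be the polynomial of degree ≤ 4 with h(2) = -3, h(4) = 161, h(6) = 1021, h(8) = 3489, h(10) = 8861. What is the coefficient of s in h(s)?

L_0(s) = (s - 4)(s - 6)(s - 8)(s - 10) / [384] = (1/384)s^4 - (7/96)s^3 + (71/96)s^2 - (77/24)s + 5
L_1(s) = (s - 2)(s - 6)(s - 8)(s - 10) / [-96] = -(1/96)s^4 + (13/48)s^3 - (59/24)s^2 + (107/12)s - 10
L_2(s) = (s - 2)(s - 4)(s - 8)(s - 10) / [64] = (1/64)s^4 - (3/8)s^3 + (49/16)s^2 - (39/4)s + 10
L_3(s) = (s - 2)(s - 4)(s - 6)(s - 10) / [-96] = -(1/96)s^4 + (11/48)s^3 - (41/24)s^2 + (61/12)s - 5
L_4(s) = (s - 2)(s - 4)(s - 6)(s - 8) / [384] = (1/384)s^4 - (5/96)s^3 + (35/96)s^2 - (25/24)s + 1
h(s) = (-3)·L_0 + 161·L_1 + 1021·L_2 + 3489·L_3 + 8861·L_4
Only the coefficient of s is needed; take it from each L_i and combine:
(-3)·(-77/24) + 161·(107/12) + 1021·(-39/4) + 3489·(61/12) + 8861·(-25/24) = -4

-4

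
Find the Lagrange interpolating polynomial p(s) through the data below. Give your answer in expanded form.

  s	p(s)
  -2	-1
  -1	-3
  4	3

p(s) = (8/15)s^2 - (2/5)s - 59/15

Build the Lagrange basis polynomials:
L_0(s) = (s + 1)(s - 4) / [6] = (1/6)s^2 - (1/2)s - 2/3
L_1(s) = (s + 2)(s - 4) / [-5] = -(1/5)s^2 + (2/5)s + 8/5
L_2(s) = (s + 2)(s + 1) / [30] = (1/30)s^2 + (1/10)s + 1/15
p(s) = (-1)·L_0 + (-3)·L_1 + 3·L_2
  (-1)·L_0(s) = -(1/6)s^2 + (1/2)s + 2/3
  (-3)·L_1(s) = (3/5)s^2 - (6/5)s - 24/5
  3·L_2(s) = (1/10)s^2 + (3/10)s + 1/5
Adding term by term: (8/15)s^2 - (2/5)s - 59/15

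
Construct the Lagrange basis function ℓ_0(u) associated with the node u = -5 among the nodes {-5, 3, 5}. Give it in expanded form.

ℓ_0(u) = (1/80)u^2 - (1/10)u + 3/16

ℓ_0(u) = (u - 3)(u - 5) / [(-8)·(-10)]
       = (u^2 - 8u + 15) / (80)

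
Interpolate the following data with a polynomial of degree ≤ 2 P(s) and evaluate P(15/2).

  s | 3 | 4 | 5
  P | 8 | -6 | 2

473/4

Evaluate each Lagrange basis at s = 15/2:
L_0(15/2) = (7/2)·(5/2)/[(-1)·(-2)] = 35/8
L_1(15/2) = (9/2)·(5/2)/[(1)·(-1)] = -45/4
L_2(15/2) = (9/2)·(7/2)/[(2)·(1)] = 63/8
Sum: 8·(35/8) + (-6)·(-45/4) + 2·(63/8) = 473/4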